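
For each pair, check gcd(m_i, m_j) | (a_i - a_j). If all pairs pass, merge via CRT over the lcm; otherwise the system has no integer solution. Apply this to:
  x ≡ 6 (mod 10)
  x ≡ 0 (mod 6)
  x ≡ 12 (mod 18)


Moduli 10, 6, 18 are not pairwise coprime, so CRT works modulo lcm(m_i) when all pairwise compatibility conditions hold.
Pairwise compatibility: gcd(m_i, m_j) must divide a_i - a_j for every pair.
Merge one congruence at a time:
  Start: x ≡ 6 (mod 10).
  Combine with x ≡ 0 (mod 6): gcd(10, 6) = 2; 0 - 6 = -6, which IS divisible by 2, so compatible.
    Write x = 6 + 10·t and substitute into x ≡ 0 (mod 6): 10·t ≡ 0 − 6 = -6 (mod 6).
    Divide the congruence (and modulus) by g = 2: 5·t ≡ -3 (mod 3).
    Reduce coefficients mod 3: 2·t ≡ 0 (mod 3).
    The inverse of 2 mod 3 is 2 (since 2·2 = 4 = 1·3 + 1), so t ≡ 2·0 = 0 ≡ 0 (mod 3).
    Then x = 6 + 10·0 = 6, valid modulo lcm(10, 6) = 30: x ≡ 6 (mod 30).
  Combine with x ≡ 12 (mod 18): gcd(30, 18) = 6; 12 - 6 = 6, which IS divisible by 6, so compatible.
    Write x = 6 + 30·t and substitute into x ≡ 12 (mod 18): 30·t ≡ 12 − 6 = 6 (mod 18).
    Divide the congruence (and modulus) by g = 6: 5·t ≡ 1 (mod 3).
    Reduce coefficients mod 3: 2·t ≡ 1 (mod 3).
    The inverse of 2 mod 3 is 2 (since 2·2 = 4 = 1·3 + 1), so t ≡ 2·1 = 2 ≡ 2 (mod 3).
    Then x = 6 + 30·2 = 66, valid modulo lcm(30, 18) = 90: x ≡ 66 (mod 90).
Verify: 66 mod 10 = 6, 66 mod 6 = 0, 66 mod 18 = 12.

x ≡ 66 (mod 90).


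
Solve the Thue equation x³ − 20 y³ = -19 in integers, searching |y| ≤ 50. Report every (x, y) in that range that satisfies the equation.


The equation is x³ - 20y³ = -19. For fixed y, x³ = 20·y³ − 19, so a solution requires the RHS to be a perfect cube.
Strategy: iterate y from -50 to 50, compute RHS = 20·y³ − 19, and check whether it is a (positive or negative) perfect cube.
Check small values of y:
  y = 0: RHS = -19 is not a perfect cube.
  y = 1: RHS = 1 = (1)³ ⇒ x = 1 works.
  y = -1: RHS = -39 is not a perfect cube.
  y = 2: RHS = 141 is not a perfect cube.
  y = -2: RHS = -179 is not a perfect cube.
  y = 3: RHS = 521 is not a perfect cube.
  y = -3: RHS = -559 is not a perfect cube.
Continuing the search up to |y| = 50 finds no further solutions beyond those listed.
Collected solutions: (1, 1).

Solutions (with |y| ≤ 50): (1, 1).


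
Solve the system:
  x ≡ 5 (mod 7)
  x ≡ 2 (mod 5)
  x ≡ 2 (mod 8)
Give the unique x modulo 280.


Moduli 7, 5, 8 are pairwise coprime; by CRT there is a unique solution modulo M = 7 · 5 · 8 = 280.
Solve pairwise, accumulating the modulus:
  Start with x ≡ 5 (mod 7).
  Combine with x ≡ 2 (mod 5): since gcd(7, 5) = 1, we get a unique residue mod 35.
    Write x = 5 + 7·t and substitute into x ≡ 2 (mod 5): 7·t ≡ 2 − 5 = -3 (mod 5).
    Reduce coefficients mod 5: 2·t ≡ 2 (mod 5).
    The inverse of 2 mod 5 is 3 (since 2·3 = 6 = 1·5 + 1), so t ≡ 3·2 = 6 ≡ 1 (mod 5).
    Then x = 5 + 7·1 = 12, valid modulo lcm(7, 5) = 35: x ≡ 12 (mod 35).
  Combine with x ≡ 2 (mod 8): since gcd(35, 8) = 1, we get a unique residue mod 280.
    Write x = 12 + 35·t and substitute into x ≡ 2 (mod 8): 35·t ≡ 2 − 12 = -10 (mod 8).
    Reduce coefficients mod 8: 3·t ≡ 6 (mod 8).
    The inverse of 3 mod 8 is 3 (since 3·3 = 9 = 1·8 + 1), so t ≡ 3·6 = 18 ≡ 2 (mod 8).
    Then x = 12 + 35·2 = 82, valid modulo lcm(35, 8) = 280: x ≡ 82 (mod 280).
Verify: 82 mod 7 = 5 ✓, 82 mod 5 = 2 ✓, 82 mod 8 = 2 ✓.

x ≡ 82 (mod 280).


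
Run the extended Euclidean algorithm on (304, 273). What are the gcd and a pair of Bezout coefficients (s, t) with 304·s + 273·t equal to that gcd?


Euclidean algorithm on (304, 273) — divide until remainder is 0:
  304 = 1 · 273 + 31
  273 = 8 · 31 + 25
  31 = 1 · 25 + 6
  25 = 4 · 6 + 1
  6 = 6 · 1 + 0
gcd(304, 273) = 1.
Track Bezout coefficients alongside the remainders: start with r₀ = 304 = a·1 + b·0 (s = 1, t = 0) and r₁ = 273 = a·0 + b·1 (s = 0, t = 1); each new remainder r_{k+1} = r_{k-1} − q_k·r_k inherits s_{k+1} = s_{k-1} − q_k·s_k, t_{k+1} = t_{k-1} − q_k·t_k, so r_k = a·s_k + b·t_k at every step:
  q = 1: r = 31, s = 1 − 1·0 = 1, t = 0 − 1·1 = -1  (check: 304·1 + 273·(-1) = 31)
  q = 8: r = 25, s = 0 − 8·1 = -8, t = 1 − 8·(-1) = 9  (check: 304·(-8) + 273·9 = 25)
  q = 1: r = 6, s = 1 − 1·(-8) = 9, t = -1 − 1·9 = -10  (check: 304·9 + 273·(-10) = 6)
  q = 4: r = 1, s = -8 − 4·9 = -44, t = 9 − 4·(-10) = 49  (check: 304·(-44) + 273·49 = 1)
The row with r = 1 (the gcd) gives the Bezout coefficients s = -44, t = 49.
Result: 304 · (-44) + 273 · (49) = 1.

gcd(304, 273) = 1; s = -44, t = 49 (check: 304·(-44) + 273·49 = 1).


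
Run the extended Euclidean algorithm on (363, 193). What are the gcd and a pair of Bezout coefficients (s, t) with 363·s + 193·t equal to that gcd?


Euclidean algorithm on (363, 193) — divide until remainder is 0:
  363 = 1 · 193 + 170
  193 = 1 · 170 + 23
  170 = 7 · 23 + 9
  23 = 2 · 9 + 5
  9 = 1 · 5 + 4
  5 = 1 · 4 + 1
  4 = 4 · 1 + 0
gcd(363, 193) = 1.
Track Bezout coefficients alongside the remainders: start with r₀ = 363 = a·1 + b·0 (s = 1, t = 0) and r₁ = 193 = a·0 + b·1 (s = 0, t = 1); each new remainder r_{k+1} = r_{k-1} − q_k·r_k inherits s_{k+1} = s_{k-1} − q_k·s_k, t_{k+1} = t_{k-1} − q_k·t_k, so r_k = a·s_k + b·t_k at every step:
  q = 1: r = 170, s = 1 − 1·0 = 1, t = 0 − 1·1 = -1  (check: 363·1 + 193·(-1) = 170)
  q = 1: r = 23, s = 0 − 1·1 = -1, t = 1 − 1·(-1) = 2  (check: 363·(-1) + 193·2 = 23)
  q = 7: r = 9, s = 1 − 7·(-1) = 8, t = -1 − 7·2 = -15  (check: 363·8 + 193·(-15) = 9)
  q = 2: r = 5, s = -1 − 2·8 = -17, t = 2 − 2·(-15) = 32  (check: 363·(-17) + 193·32 = 5)
  q = 1: r = 4, s = 8 − 1·(-17) = 25, t = -15 − 1·32 = -47  (check: 363·25 + 193·(-47) = 4)
  q = 1: r = 1, s = -17 − 1·25 = -42, t = 32 − 1·(-47) = 79  (check: 363·(-42) + 193·79 = 1)
The row with r = 1 (the gcd) gives the Bezout coefficients s = -42, t = 79.
Result: 363 · (-42) + 193 · (79) = 1.

gcd(363, 193) = 1; s = -42, t = 79 (check: 363·(-42) + 193·79 = 1).


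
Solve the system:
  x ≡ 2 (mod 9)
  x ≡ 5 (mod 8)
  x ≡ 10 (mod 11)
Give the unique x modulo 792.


Moduli 9, 8, 11 are pairwise coprime; by CRT there is a unique solution modulo M = 9 · 8 · 11 = 792.
Solve pairwise, accumulating the modulus:
  Start with x ≡ 2 (mod 9).
  Combine with x ≡ 5 (mod 8): since gcd(9, 8) = 1, we get a unique residue mod 72.
    Write x = 2 + 9·t and substitute into x ≡ 5 (mod 8): 9·t ≡ 5 − 2 = 3 (mod 8).
    Reduce coefficients mod 8: 1·t ≡ 3 (mod 8).
    So t ≡ 3 (mod 8).
    Then x = 2 + 9·3 = 29, valid modulo lcm(9, 8) = 72: x ≡ 29 (mod 72).
  Combine with x ≡ 10 (mod 11): since gcd(72, 11) = 1, we get a unique residue mod 792.
    Write x = 29 + 72·t and substitute into x ≡ 10 (mod 11): 72·t ≡ 10 − 29 = -19 (mod 11).
    Reduce coefficients mod 11: 6·t ≡ 3 (mod 11).
    The inverse of 6 mod 11 is 2 (since 6·2 = 12 = 1·11 + 1), so t ≡ 2·3 = 6 ≡ 6 (mod 11).
    Then x = 29 + 72·6 = 461, valid modulo lcm(72, 11) = 792: x ≡ 461 (mod 792).
Verify: 461 mod 9 = 2 ✓, 461 mod 8 = 5 ✓, 461 mod 11 = 10 ✓.

x ≡ 461 (mod 792).


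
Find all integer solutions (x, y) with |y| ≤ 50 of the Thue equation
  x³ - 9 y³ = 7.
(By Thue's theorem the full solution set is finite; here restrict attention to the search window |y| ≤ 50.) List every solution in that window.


The equation is x³ - 9y³ = 7. For fixed y, x³ = 9·y³ + 7, so a solution requires the RHS to be a perfect cube.
Strategy: iterate y from -50 to 50, compute RHS = 9·y³ + 7, and check whether it is a (positive or negative) perfect cube.
Check small values of y:
  y = 0: RHS = 7 is not a perfect cube.
  y = 1: RHS = 16 is not a perfect cube.
  y = -1: RHS = -2 is not a perfect cube.
  y = 2: RHS = 79 is not a perfect cube.
  y = -2: RHS = -65 is not a perfect cube.
  y = 3: RHS = 250 is not a perfect cube.
  y = -3: RHS = -236 is not a perfect cube.
Continuing the search up to |y| = 50 finds no solutions either.
No (x, y) in the scanned range satisfies the equation.

No integer solutions with |y| ≤ 50.


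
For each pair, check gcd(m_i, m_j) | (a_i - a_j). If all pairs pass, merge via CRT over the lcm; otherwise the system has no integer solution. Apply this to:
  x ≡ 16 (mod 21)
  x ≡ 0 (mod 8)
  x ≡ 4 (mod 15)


Moduli 21, 8, 15 are not pairwise coprime, so CRT works modulo lcm(m_i) when all pairwise compatibility conditions hold.
Pairwise compatibility: gcd(m_i, m_j) must divide a_i - a_j for every pair.
Merge one congruence at a time:
  Start: x ≡ 16 (mod 21).
  Combine with x ≡ 0 (mod 8): gcd(21, 8) = 1; 0 - 16 = -16, which IS divisible by 1, so compatible.
    Write x = 16 + 21·t and substitute into x ≡ 0 (mod 8): 21·t ≡ 0 − 16 = -16 (mod 8).
    Reduce coefficients mod 8: 5·t ≡ 0 (mod 8).
    The inverse of 5 mod 8 is 5 (since 5·5 = 25 = 3·8 + 1), so t ≡ 5·0 = 0 ≡ 0 (mod 8).
    Then x = 16 + 21·0 = 16, valid modulo lcm(21, 8) = 168: x ≡ 16 (mod 168).
  Combine with x ≡ 4 (mod 15): gcd(168, 15) = 3; 4 - 16 = -12, which IS divisible by 3, so compatible.
    Write x = 16 + 168·t and substitute into x ≡ 4 (mod 15): 168·t ≡ 4 − 16 = -12 (mod 15).
    Divide the congruence (and modulus) by g = 3: 56·t ≡ -4 (mod 5).
    Reduce coefficients mod 5: 1·t ≡ 1 (mod 5).
    So t ≡ 1 (mod 5).
    Then x = 16 + 168·1 = 184, valid modulo lcm(168, 15) = 840: x ≡ 184 (mod 840).
Verify: 184 mod 21 = 16, 184 mod 8 = 0, 184 mod 15 = 4.

x ≡ 184 (mod 840).


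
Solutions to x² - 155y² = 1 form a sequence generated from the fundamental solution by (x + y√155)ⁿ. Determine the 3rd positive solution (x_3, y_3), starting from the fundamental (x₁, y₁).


Step 1: Find the fundamental solution (x₁, y₁) of x² - 155y² = 1.
  Expand √155 as a continued fraction. a₀ = ⌊√155⌋ = 12; iterate m_{k+1} = d_k·a_k − m_k, d_{k+1} = (155 − m_{k+1}²)/d_k, a_{k+1} = ⌊(a₀ + m_{k+1})/d_{k+1}⌋ (starting m₀ = 0, d₀ = 1), with convergents p_k = a_k·p_{k-1} + p_{k-2}, q_k = a_k·q_{k-1} + q_{k-2} (p₋₁ = 1, q₋₁ = 0):
  k = 0: a₀ = 12; p₀/q₀ = 12/1; p₀² − 155·q₀² = 144 − 155 = -11.
  k = 1: m = 12, d = 11, a = ⌊(12 + 12)/11⌋ = 2; p/q = (2·12 + 1)/(2·1 + 0) = 25/2; p² − 155·q² = 625 − 620 = 5.
  k = 2: m = 10, d = 5, a = ⌊(12 + 10)/5⌋ = 4; p/q = (4·25 + 12)/(4·2 + 1) = 112/9; p² − 155·q² = 12544 − 12555 = -11.
  k = 3: m = 10, d = 11, a = ⌊(12 + 10)/11⌋ = 2; p/q = (2·112 + 25)/(2·9 + 2) = 249/20; p² − 155·q² = 62001 − 62000 = 1.
  The first convergent with p² − 155·q² = 1 gives the fundamental solution (x₁, y₁) = (249, 20).
Step 2: Apply the recurrence (x_{n+1}, y_{n+1}) = (x₁x_n + 155y₁y_n, x₁y_n + y₁x_n) repeatedly.
  From (x_1, y_1) = (249, 20): x_2 = 249·249 + 155·20·20 = 124001; y_2 = 249·20 + 20·249 = 9960.
  From (x_2, y_2) = (124001, 9960): x_3 = 249·124001 + 155·20·9960 = 61752249; y_3 = 249·9960 + 20·124001 = 4960060.
Step 3: Verify x_3² - 155·y_3² = 3813340256558001 - 3813340256558000 = 1 (should be 1). ✓

(x_1, y_1) = (249, 20); (x_3, y_3) = (61752249, 4960060).


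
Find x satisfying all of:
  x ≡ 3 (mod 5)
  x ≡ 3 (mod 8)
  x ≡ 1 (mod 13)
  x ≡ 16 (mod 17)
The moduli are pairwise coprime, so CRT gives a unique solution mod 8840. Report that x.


Product of moduli M = 5 · 8 · 13 · 17 = 8840.
Merge one congruence at a time:
  Start: x ≡ 3 (mod 5).
  Combine with x ≡ 3 (mod 8); new modulus lcm = 40.
    Write x = 3 + 5·t and substitute into x ≡ 3 (mod 8): 5·t ≡ 3 − 3 = 0 (mod 8).
    The inverse of 5 mod 8 is 5 (since 5·5 = 25 = 3·8 + 1), so t ≡ 5·0 = 0 ≡ 0 (mod 8).
    Then x = 3 + 5·0 = 3, valid modulo lcm(5, 8) = 40: x ≡ 3 (mod 40).
  Combine with x ≡ 1 (mod 13); new modulus lcm = 520.
    Write x = 3 + 40·t and substitute into x ≡ 1 (mod 13): 40·t ≡ 1 − 3 = -2 (mod 13).
    Reduce coefficients mod 13: 1·t ≡ 11 (mod 13).
    So t ≡ 11 (mod 13).
    Then x = 3 + 40·11 = 443, valid modulo lcm(40, 13) = 520: x ≡ 443 (mod 520).
  Combine with x ≡ 16 (mod 17); new modulus lcm = 8840.
    Write x = 443 + 520·t and substitute into x ≡ 16 (mod 17): 520·t ≡ 16 − 443 = -427 (mod 17).
    Reduce coefficients mod 17: 10·t ≡ 15 (mod 17).
    The inverse of 10 mod 17 is 12 (since 10·12 = 120 = 7·17 + 1), so t ≡ 12·15 = 180 ≡ 10 (mod 17).
    Then x = 443 + 520·10 = 5643, valid modulo lcm(520, 17) = 8840: x ≡ 5643 (mod 8840).
Verify against each original: 5643 mod 5 = 3, 5643 mod 8 = 3, 5643 mod 13 = 1, 5643 mod 17 = 16.

x ≡ 5643 (mod 8840).


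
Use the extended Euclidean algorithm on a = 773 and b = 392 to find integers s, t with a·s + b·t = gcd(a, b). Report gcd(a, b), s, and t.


Euclidean algorithm on (773, 392) — divide until remainder is 0:
  773 = 1 · 392 + 381
  392 = 1 · 381 + 11
  381 = 34 · 11 + 7
  11 = 1 · 7 + 4
  7 = 1 · 4 + 3
  4 = 1 · 3 + 1
  3 = 3 · 1 + 0
gcd(773, 392) = 1.
Track Bezout coefficients alongside the remainders: start with r₀ = 773 = a·1 + b·0 (s = 1, t = 0) and r₁ = 392 = a·0 + b·1 (s = 0, t = 1); each new remainder r_{k+1} = r_{k-1} − q_k·r_k inherits s_{k+1} = s_{k-1} − q_k·s_k, t_{k+1} = t_{k-1} − q_k·t_k, so r_k = a·s_k + b·t_k at every step:
  q = 1: r = 381, s = 1 − 1·0 = 1, t = 0 − 1·1 = -1  (check: 773·1 + 392·(-1) = 381)
  q = 1: r = 11, s = 0 − 1·1 = -1, t = 1 − 1·(-1) = 2  (check: 773·(-1) + 392·2 = 11)
  q = 34: r = 7, s = 1 − 34·(-1) = 35, t = -1 − 34·2 = -69  (check: 773·35 + 392·(-69) = 7)
  q = 1: r = 4, s = -1 − 1·35 = -36, t = 2 − 1·(-69) = 71  (check: 773·(-36) + 392·71 = 4)
  q = 1: r = 3, s = 35 − 1·(-36) = 71, t = -69 − 1·71 = -140  (check: 773·71 + 392·(-140) = 3)
  q = 1: r = 1, s = -36 − 1·71 = -107, t = 71 − 1·(-140) = 211  (check: 773·(-107) + 392·211 = 1)
The row with r = 1 (the gcd) gives the Bezout coefficients s = -107, t = 211.
Result: 773 · (-107) + 392 · (211) = 1.

gcd(773, 392) = 1; s = -107, t = 211 (check: 773·(-107) + 392·211 = 1).


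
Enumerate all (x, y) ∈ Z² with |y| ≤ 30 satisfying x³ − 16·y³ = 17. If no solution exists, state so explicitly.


The equation is x³ - 16y³ = 17. For fixed y, x³ = 16·y³ + 17, so a solution requires the RHS to be a perfect cube.
Strategy: iterate y from -30 to 30, compute RHS = 16·y³ + 17, and check whether it is a (positive or negative) perfect cube.
Check small values of y:
  y = 0: RHS = 17 is not a perfect cube.
  y = 1: RHS = 33 is not a perfect cube.
  y = -1: RHS = 1 = (1)³ ⇒ x = 1 works.
  y = 2: RHS = 145 is not a perfect cube.
  y = -2: RHS = -111 is not a perfect cube.
  y = 3: RHS = 449 is not a perfect cube.
  y = -3: RHS = -415 is not a perfect cube.
Continuing the search up to |y| = 30 finds no further solutions beyond those listed.
Collected solutions: (1, -1).

Solutions (with |y| ≤ 30): (1, -1).


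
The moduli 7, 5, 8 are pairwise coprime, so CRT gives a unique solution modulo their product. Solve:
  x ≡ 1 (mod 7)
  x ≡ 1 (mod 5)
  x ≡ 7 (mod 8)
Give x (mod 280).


Moduli 7, 5, 8 are pairwise coprime; by CRT there is a unique solution modulo M = 7 · 5 · 8 = 280.
Solve pairwise, accumulating the modulus:
  Start with x ≡ 1 (mod 7).
  Combine with x ≡ 1 (mod 5): since gcd(7, 5) = 1, we get a unique residue mod 35.
    Write x = 1 + 7·t and substitute into x ≡ 1 (mod 5): 7·t ≡ 1 − 1 = 0 (mod 5).
    Reduce coefficients mod 5: 2·t ≡ 0 (mod 5).
    The inverse of 2 mod 5 is 3 (since 2·3 = 6 = 1·5 + 1), so t ≡ 3·0 = 0 ≡ 0 (mod 5).
    Then x = 1 + 7·0 = 1, valid modulo lcm(7, 5) = 35: x ≡ 1 (mod 35).
  Combine with x ≡ 7 (mod 8): since gcd(35, 8) = 1, we get a unique residue mod 280.
    Write x = 1 + 35·t and substitute into x ≡ 7 (mod 8): 35·t ≡ 7 − 1 = 6 (mod 8).
    Reduce coefficients mod 8: 3·t ≡ 6 (mod 8).
    The inverse of 3 mod 8 is 3 (since 3·3 = 9 = 1·8 + 1), so t ≡ 3·6 = 18 ≡ 2 (mod 8).
    Then x = 1 + 35·2 = 71, valid modulo lcm(35, 8) = 280: x ≡ 71 (mod 280).
Verify: 71 mod 7 = 1 ✓, 71 mod 5 = 1 ✓, 71 mod 8 = 7 ✓.

x ≡ 71 (mod 280).


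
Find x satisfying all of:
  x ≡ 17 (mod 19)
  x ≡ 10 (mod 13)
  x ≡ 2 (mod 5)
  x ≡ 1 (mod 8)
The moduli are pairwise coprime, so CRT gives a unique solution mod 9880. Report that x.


Product of moduli M = 19 · 13 · 5 · 8 = 9880.
Merge one congruence at a time:
  Start: x ≡ 17 (mod 19).
  Combine with x ≡ 10 (mod 13); new modulus lcm = 247.
    Write x = 17 + 19·t and substitute into x ≡ 10 (mod 13): 19·t ≡ 10 − 17 = -7 (mod 13).
    Reduce coefficients mod 13: 6·t ≡ 6 (mod 13).
    The inverse of 6 mod 13 is 11 (since 6·11 = 66 = 5·13 + 1), so t ≡ 11·6 = 66 ≡ 1 (mod 13).
    Then x = 17 + 19·1 = 36, valid modulo lcm(19, 13) = 247: x ≡ 36 (mod 247).
  Combine with x ≡ 2 (mod 5); new modulus lcm = 1235.
    Write x = 36 + 247·t and substitute into x ≡ 2 (mod 5): 247·t ≡ 2 − 36 = -34 (mod 5).
    Reduce coefficients mod 5: 2·t ≡ 1 (mod 5).
    The inverse of 2 mod 5 is 3 (since 2·3 = 6 = 1·5 + 1), so t ≡ 3·1 = 3 ≡ 3 (mod 5).
    Then x = 36 + 247·3 = 777, valid modulo lcm(247, 5) = 1235: x ≡ 777 (mod 1235).
  Combine with x ≡ 1 (mod 8); new modulus lcm = 9880.
    Write x = 777 + 1235·t and substitute into x ≡ 1 (mod 8): 1235·t ≡ 1 − 777 = -776 (mod 8).
    Reduce coefficients mod 8: 3·t ≡ 0 (mod 8).
    The inverse of 3 mod 8 is 3 (since 3·3 = 9 = 1·8 + 1), so t ≡ 3·0 = 0 ≡ 0 (mod 8).
    Then x = 777 + 1235·0 = 777, valid modulo lcm(1235, 8) = 9880: x ≡ 777 (mod 9880).
Verify against each original: 777 mod 19 = 17, 777 mod 13 = 10, 777 mod 5 = 2, 777 mod 8 = 1.

x ≡ 777 (mod 9880).


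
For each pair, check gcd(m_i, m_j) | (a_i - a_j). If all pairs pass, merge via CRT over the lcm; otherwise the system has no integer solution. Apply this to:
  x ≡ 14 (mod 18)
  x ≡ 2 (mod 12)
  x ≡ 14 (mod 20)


Moduli 18, 12, 20 are not pairwise coprime, so CRT works modulo lcm(m_i) when all pairwise compatibility conditions hold.
Pairwise compatibility: gcd(m_i, m_j) must divide a_i - a_j for every pair.
Merge one congruence at a time:
  Start: x ≡ 14 (mod 18).
  Combine with x ≡ 2 (mod 12): gcd(18, 12) = 6; 2 - 14 = -12, which IS divisible by 6, so compatible.
    Write x = 14 + 18·t and substitute into x ≡ 2 (mod 12): 18·t ≡ 2 − 14 = -12 (mod 12).
    Divide the congruence (and modulus) by g = 6: 3·t ≡ -2 (mod 2).
    Reduce coefficients mod 2: 1·t ≡ 0 (mod 2).
    So t ≡ 0 (mod 2).
    Then x = 14 + 18·0 = 14, valid modulo lcm(18, 12) = 36: x ≡ 14 (mod 36).
  Combine with x ≡ 14 (mod 20): gcd(36, 20) = 4; 14 - 14 = 0, which IS divisible by 4, so compatible.
    Write x = 14 + 36·t and substitute into x ≡ 14 (mod 20): 36·t ≡ 14 − 14 = 0 (mod 20).
    Divide the congruence (and modulus) by g = 4: 9·t ≡ 0 (mod 5).
    Reduce coefficients mod 5: 4·t ≡ 0 (mod 5).
    The inverse of 4 mod 5 is 4 (since 4·4 = 16 = 3·5 + 1), so t ≡ 4·0 = 0 ≡ 0 (mod 5).
    Then x = 14 + 36·0 = 14, valid modulo lcm(36, 20) = 180: x ≡ 14 (mod 180).
Verify: 14 mod 18 = 14, 14 mod 12 = 2, 14 mod 20 = 14.

x ≡ 14 (mod 180).


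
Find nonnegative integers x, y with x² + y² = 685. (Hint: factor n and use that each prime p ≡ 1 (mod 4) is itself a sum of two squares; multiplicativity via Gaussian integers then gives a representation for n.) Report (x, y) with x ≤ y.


Step 1: Factor n = 685 = 5 · 137.
Step 2: Check the mod-4 condition on each prime factor: 5 ≡ 1 (mod 4), exponent 1; 137 ≡ 1 (mod 4), exponent 1.
All primes ≡ 3 (mod 4) appear to even exponent (or don't appear), so by the two-squares theorem n IS expressible as a sum of two squares.
Step 3: Build a representation. Here n = 5 · 137 is a product of primes ≡ 1 (mod 4). Each prime p ≡ 1 (mod 4) is itself a sum of two squares; find a² by testing p − a² for a perfect square:
  5: 5 − 1² = 4 = 2² ⇒ 5 = 1² + 2².
  137: 137 − 1² = 136, 137 − 2² = 133, 137 − 3² = 128, 137 − 4² = 121 = 11² ⇒ 137 = 4² + 11².
  Combine using the Brahmagupta–Fibonacci identity (a² + b²)(c² + d²) = (ac − bd)² + (ad + bc)² = (ac + bd)² + (ad − bc)²:
  5 · 137 = 685: from (1² + 2²)(4² + 11²), take (1·4 − 2·11, 1·11 + 2·4) = (4 − 22, 11 + 8) = (-18, 19); dropping signs (only squares matter) gives (18, 19); check 18² + 19² = 324 + 361 = 685 ✓.
Step 4: Order so x ≤ y and verify: 18² + 19² = 324 + 361 = 685 = n. ✓

n = 685 = 18² + 19² (one valid representation with x ≤ y).


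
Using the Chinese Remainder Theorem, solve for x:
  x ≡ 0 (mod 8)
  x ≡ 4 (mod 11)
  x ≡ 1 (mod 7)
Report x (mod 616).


Moduli 8, 11, 7 are pairwise coprime; by CRT there is a unique solution modulo M = 8 · 11 · 7 = 616.
Solve pairwise, accumulating the modulus:
  Start with x ≡ 0 (mod 8).
  Combine with x ≡ 4 (mod 11): since gcd(8, 11) = 1, we get a unique residue mod 88.
    Write x = 0 + 8·t and substitute into x ≡ 4 (mod 11): 8·t ≡ 4 − 0 = 4 (mod 11).
    The inverse of 8 mod 11 is 7 (since 8·7 = 56 = 5·11 + 1), so t ≡ 7·4 = 28 ≡ 6 (mod 11).
    Then x = 0 + 8·6 = 48, valid modulo lcm(8, 11) = 88: x ≡ 48 (mod 88).
  Combine with x ≡ 1 (mod 7): since gcd(88, 7) = 1, we get a unique residue mod 616.
    Write x = 48 + 88·t and substitute into x ≡ 1 (mod 7): 88·t ≡ 1 − 48 = -47 (mod 7).
    Reduce coefficients mod 7: 4·t ≡ 2 (mod 7).
    The inverse of 4 mod 7 is 2 (since 4·2 = 8 = 1·7 + 1), so t ≡ 2·2 = 4 ≡ 4 (mod 7).
    Then x = 48 + 88·4 = 400, valid modulo lcm(88, 7) = 616: x ≡ 400 (mod 616).
Verify: 400 mod 8 = 0 ✓, 400 mod 11 = 4 ✓, 400 mod 7 = 1 ✓.

x ≡ 400 (mod 616).


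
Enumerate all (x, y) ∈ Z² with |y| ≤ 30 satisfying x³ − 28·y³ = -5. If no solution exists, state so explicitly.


The equation is x³ - 28y³ = -5. For fixed y, x³ = 28·y³ − 5, so a solution requires the RHS to be a perfect cube.
Strategy: iterate y from -30 to 30, compute RHS = 28·y³ − 5, and check whether it is a (positive or negative) perfect cube.
Check small values of y:
  y = 0: RHS = -5 is not a perfect cube.
  y = 1: RHS = 23 is not a perfect cube.
  y = -1: RHS = -33 is not a perfect cube.
  y = 2: RHS = 219 is not a perfect cube.
  y = -2: RHS = -229 is not a perfect cube.
  y = 3: RHS = 751 is not a perfect cube.
  y = -3: RHS = -761 is not a perfect cube.
Continuing the search up to |y| = 30 finds no solutions either.
No (x, y) in the scanned range satisfies the equation.

No integer solutions with |y| ≤ 30.


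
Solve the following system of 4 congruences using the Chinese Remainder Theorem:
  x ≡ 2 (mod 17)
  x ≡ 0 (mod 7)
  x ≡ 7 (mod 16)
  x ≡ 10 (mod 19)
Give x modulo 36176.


Product of moduli M = 17 · 7 · 16 · 19 = 36176.
Merge one congruence at a time:
  Start: x ≡ 2 (mod 17).
  Combine with x ≡ 0 (mod 7); new modulus lcm = 119.
    Write x = 2 + 17·t and substitute into x ≡ 0 (mod 7): 17·t ≡ 0 − 2 = -2 (mod 7).
    Reduce coefficients mod 7: 3·t ≡ 5 (mod 7).
    The inverse of 3 mod 7 is 5 (since 3·5 = 15 = 2·7 + 1), so t ≡ 5·5 = 25 ≡ 4 (mod 7).
    Then x = 2 + 17·4 = 70, valid modulo lcm(17, 7) = 119: x ≡ 70 (mod 119).
  Combine with x ≡ 7 (mod 16); new modulus lcm = 1904.
    Write x = 70 + 119·t and substitute into x ≡ 7 (mod 16): 119·t ≡ 7 − 70 = -63 (mod 16).
    Reduce coefficients mod 16: 7·t ≡ 1 (mod 16).
    The inverse of 7 mod 16 is 7 (since 7·7 = 49 = 3·16 + 1), so t ≡ 7·1 = 7 ≡ 7 (mod 16).
    Then x = 70 + 119·7 = 903, valid modulo lcm(119, 16) = 1904: x ≡ 903 (mod 1904).
  Combine with x ≡ 10 (mod 19); new modulus lcm = 36176.
    Write x = 903 + 1904·t and substitute into x ≡ 10 (mod 19): 1904·t ≡ 10 − 903 = -893 (mod 19).
    Reduce coefficients mod 19: 4·t ≡ 0 (mod 19).
    The inverse of 4 mod 19 is 5 (since 4·5 = 20 = 1·19 + 1), so t ≡ 5·0 = 0 ≡ 0 (mod 19).
    Then x = 903 + 1904·0 = 903, valid modulo lcm(1904, 19) = 36176: x ≡ 903 (mod 36176).
Verify against each original: 903 mod 17 = 2, 903 mod 7 = 0, 903 mod 16 = 7, 903 mod 19 = 10.

x ≡ 903 (mod 36176).


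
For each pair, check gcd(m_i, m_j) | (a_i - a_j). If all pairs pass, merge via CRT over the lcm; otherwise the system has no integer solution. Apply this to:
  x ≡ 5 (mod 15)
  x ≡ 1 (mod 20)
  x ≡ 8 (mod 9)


Moduli 15, 20, 9 are not pairwise coprime, so CRT works modulo lcm(m_i) when all pairwise compatibility conditions hold.
Pairwise compatibility: gcd(m_i, m_j) must divide a_i - a_j for every pair.
Merge one congruence at a time:
  Start: x ≡ 5 (mod 15).
  Combine with x ≡ 1 (mod 20): gcd(15, 20) = 5, and 1 - 5 = -4 is NOT divisible by 5.
    ⇒ system is inconsistent (no integer solution).

No solution (the system is inconsistent).


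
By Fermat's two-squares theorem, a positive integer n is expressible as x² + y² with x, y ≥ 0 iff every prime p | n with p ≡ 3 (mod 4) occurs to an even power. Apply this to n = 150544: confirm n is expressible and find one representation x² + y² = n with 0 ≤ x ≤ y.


Step 1: Factor n = 150544 = 2^4 · 97^2.
Step 2: Check the mod-4 condition on each prime factor: 2 = 2 (special); 97 ≡ 1 (mod 4), exponent 2.
All primes ≡ 3 (mod 4) appear to even exponent (or don't appear), so by the two-squares theorem n IS expressible as a sum of two squares.
Step 3: Build a representation. Group n = k² · m with k = 4 and m = 97 · 97 = 9409 (a product of primes ≡ 1 (mod 4)); a representation of m scales to one of n via (k·x)² + (k·y)² = k²(x² + y²). Each prime p ≡ 1 (mod 4) is itself a sum of two squares; find a² by testing p − a² for a perfect square:
  97: 97 − 1² = 96, 97 − 2² = 93, 97 − 3² = 88, 97 − 4² = 81 = 9² ⇒ 97 = 4² + 9².
  Combine using the Brahmagupta–Fibonacci identity (a² + b²)(c² + d²) = (ac − bd)² + (ad + bc)² = (ac + bd)² + (ad − bc)²:
  97 · 97 = 9409: from (4² + 9²)(4² + 9²), take (4·4 − 9·9, 4·9 + 9·4) = (16 − 81, 36 + 36) = (-65, 72); dropping signs (only squares matter) gives (65, 72); check 65² + 72² = 4225 + 5184 = 9409 ✓.
  Scale by k = 4: (4·65, 4·72) = (260, 288).
Step 4: Order so x ≤ y and verify: 260² + 288² = 67600 + 82944 = 150544 = n. ✓

n = 150544 = 260² + 288² (one valid representation with x ≤ y).


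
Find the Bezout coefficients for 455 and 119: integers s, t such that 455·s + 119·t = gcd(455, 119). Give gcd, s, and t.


Euclidean algorithm on (455, 119) — divide until remainder is 0:
  455 = 3 · 119 + 98
  119 = 1 · 98 + 21
  98 = 4 · 21 + 14
  21 = 1 · 14 + 7
  14 = 2 · 7 + 0
gcd(455, 119) = 7.
Track Bezout coefficients alongside the remainders: start with r₀ = 455 = a·1 + b·0 (s = 1, t = 0) and r₁ = 119 = a·0 + b·1 (s = 0, t = 1); each new remainder r_{k+1} = r_{k-1} − q_k·r_k inherits s_{k+1} = s_{k-1} − q_k·s_k, t_{k+1} = t_{k-1} − q_k·t_k, so r_k = a·s_k + b·t_k at every step:
  q = 3: r = 98, s = 1 − 3·0 = 1, t = 0 − 3·1 = -3  (check: 455·1 + 119·(-3) = 98)
  q = 1: r = 21, s = 0 − 1·1 = -1, t = 1 − 1·(-3) = 4  (check: 455·(-1) + 119·4 = 21)
  q = 4: r = 14, s = 1 − 4·(-1) = 5, t = -3 − 4·4 = -19  (check: 455·5 + 119·(-19) = 14)
  q = 1: r = 7, s = -1 − 1·5 = -6, t = 4 − 1·(-19) = 23  (check: 455·(-6) + 119·23 = 7)
The row with r = 7 (the gcd) gives the Bezout coefficients s = -6, t = 23.
Result: 455 · (-6) + 119 · (23) = 7.

gcd(455, 119) = 7; s = -6, t = 23 (check: 455·(-6) + 119·23 = 7).


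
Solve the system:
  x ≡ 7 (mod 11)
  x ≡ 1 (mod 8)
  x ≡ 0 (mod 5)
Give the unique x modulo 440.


Moduli 11, 8, 5 are pairwise coprime; by CRT there is a unique solution modulo M = 11 · 8 · 5 = 440.
Solve pairwise, accumulating the modulus:
  Start with x ≡ 7 (mod 11).
  Combine with x ≡ 1 (mod 8): since gcd(11, 8) = 1, we get a unique residue mod 88.
    Write x = 7 + 11·t and substitute into x ≡ 1 (mod 8): 11·t ≡ 1 − 7 = -6 (mod 8).
    Reduce coefficients mod 8: 3·t ≡ 2 (mod 8).
    The inverse of 3 mod 8 is 3 (since 3·3 = 9 = 1·8 + 1), so t ≡ 3·2 = 6 ≡ 6 (mod 8).
    Then x = 7 + 11·6 = 73, valid modulo lcm(11, 8) = 88: x ≡ 73 (mod 88).
  Combine with x ≡ 0 (mod 5): since gcd(88, 5) = 1, we get a unique residue mod 440.
    Write x = 73 + 88·t and substitute into x ≡ 0 (mod 5): 88·t ≡ 0 − 73 = -73 (mod 5).
    Reduce coefficients mod 5: 3·t ≡ 2 (mod 5).
    The inverse of 3 mod 5 is 2 (since 3·2 = 6 = 1·5 + 1), so t ≡ 2·2 = 4 ≡ 4 (mod 5).
    Then x = 73 + 88·4 = 425, valid modulo lcm(88, 5) = 440: x ≡ 425 (mod 440).
Verify: 425 mod 11 = 7 ✓, 425 mod 8 = 1 ✓, 425 mod 5 = 0 ✓.

x ≡ 425 (mod 440).


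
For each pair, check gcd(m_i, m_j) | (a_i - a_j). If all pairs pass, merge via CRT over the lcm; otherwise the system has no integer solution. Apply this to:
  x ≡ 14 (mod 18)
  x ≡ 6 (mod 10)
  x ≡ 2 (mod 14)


Moduli 18, 10, 14 are not pairwise coprime, so CRT works modulo lcm(m_i) when all pairwise compatibility conditions hold.
Pairwise compatibility: gcd(m_i, m_j) must divide a_i - a_j for every pair.
Merge one congruence at a time:
  Start: x ≡ 14 (mod 18).
  Combine with x ≡ 6 (mod 10): gcd(18, 10) = 2; 6 - 14 = -8, which IS divisible by 2, so compatible.
    Write x = 14 + 18·t and substitute into x ≡ 6 (mod 10): 18·t ≡ 6 − 14 = -8 (mod 10).
    Divide the congruence (and modulus) by g = 2: 9·t ≡ -4 (mod 5).
    Reduce coefficients mod 5: 4·t ≡ 1 (mod 5).
    The inverse of 4 mod 5 is 4 (since 4·4 = 16 = 3·5 + 1), so t ≡ 4·1 = 4 ≡ 4 (mod 5).
    Then x = 14 + 18·4 = 86, valid modulo lcm(18, 10) = 90: x ≡ 86 (mod 90).
  Combine with x ≡ 2 (mod 14): gcd(90, 14) = 2; 2 - 86 = -84, which IS divisible by 2, so compatible.
    Write x = 86 + 90·t and substitute into x ≡ 2 (mod 14): 90·t ≡ 2 − 86 = -84 (mod 14).
    Divide the congruence (and modulus) by g = 2: 45·t ≡ -42 (mod 7).
    Reduce coefficients mod 7: 3·t ≡ 0 (mod 7).
    The inverse of 3 mod 7 is 5 (since 3·5 = 15 = 2·7 + 1), so t ≡ 5·0 = 0 ≡ 0 (mod 7).
    Then x = 86 + 90·0 = 86, valid modulo lcm(90, 14) = 630: x ≡ 86 (mod 630).
Verify: 86 mod 18 = 14, 86 mod 10 = 6, 86 mod 14 = 2.

x ≡ 86 (mod 630).


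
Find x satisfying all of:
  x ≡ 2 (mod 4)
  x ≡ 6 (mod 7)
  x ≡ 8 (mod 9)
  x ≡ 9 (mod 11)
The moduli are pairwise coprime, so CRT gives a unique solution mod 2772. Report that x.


Product of moduli M = 4 · 7 · 9 · 11 = 2772.
Merge one congruence at a time:
  Start: x ≡ 2 (mod 4).
  Combine with x ≡ 6 (mod 7); new modulus lcm = 28.
    Write x = 2 + 4·t and substitute into x ≡ 6 (mod 7): 4·t ≡ 6 − 2 = 4 (mod 7).
    The inverse of 4 mod 7 is 2 (since 4·2 = 8 = 1·7 + 1), so t ≡ 2·4 = 8 ≡ 1 (mod 7).
    Then x = 2 + 4·1 = 6, valid modulo lcm(4, 7) = 28: x ≡ 6 (mod 28).
  Combine with x ≡ 8 (mod 9); new modulus lcm = 252.
    Write x = 6 + 28·t and substitute into x ≡ 8 (mod 9): 28·t ≡ 8 − 6 = 2 (mod 9).
    Reduce coefficients mod 9: 1·t ≡ 2 (mod 9).
    So t ≡ 2 (mod 9).
    Then x = 6 + 28·2 = 62, valid modulo lcm(28, 9) = 252: x ≡ 62 (mod 252).
  Combine with x ≡ 9 (mod 11); new modulus lcm = 2772.
    Write x = 62 + 252·t and substitute into x ≡ 9 (mod 11): 252·t ≡ 9 − 62 = -53 (mod 11).
    Reduce coefficients mod 11: 10·t ≡ 2 (mod 11).
    The inverse of 10 mod 11 is 10 (since 10·10 = 100 = 9·11 + 1), so t ≡ 10·2 = 20 ≡ 9 (mod 11).
    Then x = 62 + 252·9 = 2330, valid modulo lcm(252, 11) = 2772: x ≡ 2330 (mod 2772).
Verify against each original: 2330 mod 4 = 2, 2330 mod 7 = 6, 2330 mod 9 = 8, 2330 mod 11 = 9.

x ≡ 2330 (mod 2772).


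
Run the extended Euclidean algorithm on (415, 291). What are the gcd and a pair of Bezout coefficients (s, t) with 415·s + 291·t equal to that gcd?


Euclidean algorithm on (415, 291) — divide until remainder is 0:
  415 = 1 · 291 + 124
  291 = 2 · 124 + 43
  124 = 2 · 43 + 38
  43 = 1 · 38 + 5
  38 = 7 · 5 + 3
  5 = 1 · 3 + 2
  3 = 1 · 2 + 1
  2 = 2 · 1 + 0
gcd(415, 291) = 1.
Track Bezout coefficients alongside the remainders: start with r₀ = 415 = a·1 + b·0 (s = 1, t = 0) and r₁ = 291 = a·0 + b·1 (s = 0, t = 1); each new remainder r_{k+1} = r_{k-1} − q_k·r_k inherits s_{k+1} = s_{k-1} − q_k·s_k, t_{k+1} = t_{k-1} − q_k·t_k, so r_k = a·s_k + b·t_k at every step:
  q = 1: r = 124, s = 1 − 1·0 = 1, t = 0 − 1·1 = -1  (check: 415·1 + 291·(-1) = 124)
  q = 2: r = 43, s = 0 − 2·1 = -2, t = 1 − 2·(-1) = 3  (check: 415·(-2) + 291·3 = 43)
  q = 2: r = 38, s = 1 − 2·(-2) = 5, t = -1 − 2·3 = -7  (check: 415·5 + 291·(-7) = 38)
  q = 1: r = 5, s = -2 − 1·5 = -7, t = 3 − 1·(-7) = 10  (check: 415·(-7) + 291·10 = 5)
  q = 7: r = 3, s = 5 − 7·(-7) = 54, t = -7 − 7·10 = -77  (check: 415·54 + 291·(-77) = 3)
  q = 1: r = 2, s = -7 − 1·54 = -61, t = 10 − 1·(-77) = 87  (check: 415·(-61) + 291·87 = 2)
  q = 1: r = 1, s = 54 − 1·(-61) = 115, t = -77 − 1·87 = -164  (check: 415·115 + 291·(-164) = 1)
The row with r = 1 (the gcd) gives the Bezout coefficients s = 115, t = -164.
Result: 415 · (115) + 291 · (-164) = 1.

gcd(415, 291) = 1; s = 115, t = -164 (check: 415·115 + 291·(-164) = 1).


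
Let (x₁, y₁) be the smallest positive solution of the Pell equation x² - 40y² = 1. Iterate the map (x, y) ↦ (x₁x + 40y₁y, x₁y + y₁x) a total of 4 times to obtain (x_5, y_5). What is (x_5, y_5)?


Step 1: Find the fundamental solution (x₁, y₁) of x² - 40y² = 1.
  Expand √40 as a continued fraction. a₀ = ⌊√40⌋ = 6; iterate m_{k+1} = d_k·a_k − m_k, d_{k+1} = (40 − m_{k+1}²)/d_k, a_{k+1} = ⌊(a₀ + m_{k+1})/d_{k+1}⌋ (starting m₀ = 0, d₀ = 1), with convergents p_k = a_k·p_{k-1} + p_{k-2}, q_k = a_k·q_{k-1} + q_{k-2} (p₋₁ = 1, q₋₁ = 0):
  k = 0: a₀ = 6; p₀/q₀ = 6/1; p₀² − 40·q₀² = 36 − 40 = -4.
  k = 1: m = 6, d = 4, a = ⌊(6 + 6)/4⌋ = 3; p/q = (3·6 + 1)/(3·1 + 0) = 19/3; p² − 40·q² = 361 − 360 = 1.
  The first convergent with p² − 40·q² = 1 gives the fundamental solution (x₁, y₁) = (19, 3).
Step 2: Apply the recurrence (x_{n+1}, y_{n+1}) = (x₁x_n + 40y₁y_n, x₁y_n + y₁x_n) repeatedly.
  From (x_1, y_1) = (19, 3): x_2 = 19·19 + 40·3·3 = 721; y_2 = 19·3 + 3·19 = 114.
  From (x_2, y_2) = (721, 114): x_3 = 19·721 + 40·3·114 = 27379; y_3 = 19·114 + 3·721 = 4329.
  From (x_3, y_3) = (27379, 4329): x_4 = 19·27379 + 40·3·4329 = 1039681; y_4 = 19·4329 + 3·27379 = 164388.
  From (x_4, y_4) = (1039681, 164388): x_5 = 19·1039681 + 40·3·164388 = 39480499; y_5 = 19·164388 + 3·1039681 = 6242415.
Step 3: Verify x_5² - 40·y_5² = 1558709801289001 - 1558709801289000 = 1 (should be 1). ✓

(x_1, y_1) = (19, 3); (x_5, y_5) = (39480499, 6242415).


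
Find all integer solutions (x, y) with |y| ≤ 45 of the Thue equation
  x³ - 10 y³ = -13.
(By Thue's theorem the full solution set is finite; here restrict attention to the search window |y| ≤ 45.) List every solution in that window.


The equation is x³ - 10y³ = -13. For fixed y, x³ = 10·y³ − 13, so a solution requires the RHS to be a perfect cube.
Strategy: iterate y from -45 to 45, compute RHS = 10·y³ − 13, and check whether it is a (positive or negative) perfect cube.
Check small values of y:
  y = 0: RHS = -13 is not a perfect cube.
  y = 1: RHS = -3 is not a perfect cube.
  y = -1: RHS = -23 is not a perfect cube.
  y = 2: RHS = 67 is not a perfect cube.
  y = -2: RHS = -93 is not a perfect cube.
  y = 3: RHS = 257 is not a perfect cube.
  y = -3: RHS = -283 is not a perfect cube.
Continuing the search up to |y| = 45 finds no solutions either.
No (x, y) in the scanned range satisfies the equation.

No integer solutions with |y| ≤ 45.


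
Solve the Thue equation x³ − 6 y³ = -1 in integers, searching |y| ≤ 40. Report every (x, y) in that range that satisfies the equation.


The equation is x³ - 6y³ = -1. For fixed y, x³ = 6·y³ − 1, so a solution requires the RHS to be a perfect cube.
Strategy: iterate y from -40 to 40, compute RHS = 6·y³ − 1, and check whether it is a (positive or negative) perfect cube.
Check small values of y:
  y = 0: RHS = -1 = (-1)³ ⇒ x = -1 works.
  y = 1: RHS = 5 is not a perfect cube.
  y = -1: RHS = -7 is not a perfect cube.
  y = 2: RHS = 47 is not a perfect cube.
  y = -2: RHS = -49 is not a perfect cube.
  y = 3: RHS = 161 is not a perfect cube.
  y = -3: RHS = -163 is not a perfect cube.
Continuing the search up to |y| = 40 finds no further solutions beyond those listed.
Collected solutions: (-1, 0).

Solutions (with |y| ≤ 40): (-1, 0).


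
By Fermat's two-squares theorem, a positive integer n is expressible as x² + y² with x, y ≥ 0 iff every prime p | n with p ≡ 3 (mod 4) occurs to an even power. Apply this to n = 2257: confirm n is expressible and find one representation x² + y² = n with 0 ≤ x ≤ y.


Step 1: Factor n = 2257 = 37 · 61.
Step 2: Check the mod-4 condition on each prime factor: 37 ≡ 1 (mod 4), exponent 1; 61 ≡ 1 (mod 4), exponent 1.
All primes ≡ 3 (mod 4) appear to even exponent (or don't appear), so by the two-squares theorem n IS expressible as a sum of two squares.
Step 3: Build a representation. Here n = 37 · 61 is a product of primes ≡ 1 (mod 4). Each prime p ≡ 1 (mod 4) is itself a sum of two squares; find a² by testing p − a² for a perfect square:
  37: 37 − 1² = 36 = 6² ⇒ 37 = 1² + 6².
  61: 61 − 1² = 60, 61 − 2² = 57, 61 − 3² = 52, 61 − 4² = 45, 61 − 5² = 36 = 6² ⇒ 61 = 5² + 6².
  Combine using the Brahmagupta–Fibonacci identity (a² + b²)(c² + d²) = (ac − bd)² + (ad + bc)² = (ac + bd)² + (ad − bc)²:
  37 · 61 = 2257: from (1² + 6²)(5² + 6²), take (1·5 − 6·6, 1·6 + 6·5) = (5 − 36, 6 + 30) = (-31, 36); dropping signs (only squares matter) gives (31, 36); check 31² + 36² = 961 + 1296 = 2257 ✓.
Step 4: Order so x ≤ y and verify: 31² + 36² = 961 + 1296 = 2257 = n. ✓

n = 2257 = 31² + 36² (one valid representation with x ≤ y).


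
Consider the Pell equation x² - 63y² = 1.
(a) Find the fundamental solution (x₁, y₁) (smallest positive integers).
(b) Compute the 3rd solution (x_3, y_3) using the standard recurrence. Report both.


Step 1: Find the fundamental solution (x₁, y₁) of x² - 63y² = 1.
  Expand √63 as a continued fraction. a₀ = ⌊√63⌋ = 7; iterate m_{k+1} = d_k·a_k − m_k, d_{k+1} = (63 − m_{k+1}²)/d_k, a_{k+1} = ⌊(a₀ + m_{k+1})/d_{k+1}⌋ (starting m₀ = 0, d₀ = 1), with convergents p_k = a_k·p_{k-1} + p_{k-2}, q_k = a_k·q_{k-1} + q_{k-2} (p₋₁ = 1, q₋₁ = 0):
  k = 0: a₀ = 7; p₀/q₀ = 7/1; p₀² − 63·q₀² = 49 − 63 = -14.
  k = 1: m = 7, d = 14, a = ⌊(7 + 7)/14⌋ = 1; p/q = (1·7 + 1)/(1·1 + 0) = 8/1; p² − 63·q² = 64 − 63 = 1.
  The first convergent with p² − 63·q² = 1 gives the fundamental solution (x₁, y₁) = (8, 1).
Step 2: Apply the recurrence (x_{n+1}, y_{n+1}) = (x₁x_n + 63y₁y_n, x₁y_n + y₁x_n) repeatedly.
  From (x_1, y_1) = (8, 1): x_2 = 8·8 + 63·1·1 = 127; y_2 = 8·1 + 1·8 = 16.
  From (x_2, y_2) = (127, 16): x_3 = 8·127 + 63·1·16 = 2024; y_3 = 8·16 + 1·127 = 255.
Step 3: Verify x_3² - 63·y_3² = 4096576 - 4096575 = 1 (should be 1). ✓

(x_1, y_1) = (8, 1); (x_3, y_3) = (2024, 255).


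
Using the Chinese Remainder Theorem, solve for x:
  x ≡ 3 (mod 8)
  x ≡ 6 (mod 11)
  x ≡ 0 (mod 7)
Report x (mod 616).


Moduli 8, 11, 7 are pairwise coprime; by CRT there is a unique solution modulo M = 8 · 11 · 7 = 616.
Solve pairwise, accumulating the modulus:
  Start with x ≡ 3 (mod 8).
  Combine with x ≡ 6 (mod 11): since gcd(8, 11) = 1, we get a unique residue mod 88.
    Write x = 3 + 8·t and substitute into x ≡ 6 (mod 11): 8·t ≡ 6 − 3 = 3 (mod 11).
    The inverse of 8 mod 11 is 7 (since 8·7 = 56 = 5·11 + 1), so t ≡ 7·3 = 21 ≡ 10 (mod 11).
    Then x = 3 + 8·10 = 83, valid modulo lcm(8, 11) = 88: x ≡ 83 (mod 88).
  Combine with x ≡ 0 (mod 7): since gcd(88, 7) = 1, we get a unique residue mod 616.
    Write x = 83 + 88·t and substitute into x ≡ 0 (mod 7): 88·t ≡ 0 − 83 = -83 (mod 7).
    Reduce coefficients mod 7: 4·t ≡ 1 (mod 7).
    The inverse of 4 mod 7 is 2 (since 4·2 = 8 = 1·7 + 1), so t ≡ 2·1 = 2 ≡ 2 (mod 7).
    Then x = 83 + 88·2 = 259, valid modulo lcm(88, 7) = 616: x ≡ 259 (mod 616).
Verify: 259 mod 8 = 3 ✓, 259 mod 11 = 6 ✓, 259 mod 7 = 0 ✓.

x ≡ 259 (mod 616).
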